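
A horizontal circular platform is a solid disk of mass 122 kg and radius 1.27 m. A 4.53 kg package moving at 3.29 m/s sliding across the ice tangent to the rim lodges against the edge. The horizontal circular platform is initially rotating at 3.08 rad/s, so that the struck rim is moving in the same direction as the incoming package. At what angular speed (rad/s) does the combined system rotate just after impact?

The axle reaction passes through the central axle and exerts no torque about it; angular momentum about the central axle is conserved through the impact.
I_p = ½(122)(1.27)² = 98.39 kg·m². Taking the sense of the package's angular momentum as positive, L_{package} = m v R = (4.53)(3.29)(1.27) = 18.93 kg·m²/s.
L_i = +I_p ω_p + m v R = +(98.39)(3.08) + 18.93 = 322.0 kg·m²/s.
After sticking, I_f = I_p + m R² = 98.39 + (4.53)(1.27)² = 105.7 kg·m².
ω_f = L_i / I_f = 322.0 / 105.7 = 3.046 rad/s.

|ω_f| ≈ 3.05 rad/s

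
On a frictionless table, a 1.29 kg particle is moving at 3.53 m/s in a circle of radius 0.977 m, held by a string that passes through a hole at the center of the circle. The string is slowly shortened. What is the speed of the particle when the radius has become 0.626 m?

v₂ ≈ 5.51 m/s

Central (radial) force ⇒ zero torque about the center ⇒ m v r is constant.
v₂ = v₁ r₁ / r₂ = (3.53)(0.977) / (0.626) = 5.509 m/s.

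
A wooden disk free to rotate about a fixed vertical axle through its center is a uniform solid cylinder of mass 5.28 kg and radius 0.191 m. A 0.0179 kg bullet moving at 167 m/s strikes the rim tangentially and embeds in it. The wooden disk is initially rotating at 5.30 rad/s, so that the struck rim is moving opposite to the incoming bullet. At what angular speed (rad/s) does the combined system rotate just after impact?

About the axle the impulsive forces during the collision are internal, so angular momentum about that axis is conserved.
I_p = ½(5.28)(0.191)² = 0.09631 kg·m². Taking the sense of the bullet's angular momentum as positive, L_{bullet} = m v R = (0.0179)(167)(0.191) = 0.5710 kg·m²/s.
L_i = −I_p ω_p + m v R = −(0.09631)(5.30) + 0.5710 = 0.06051 kg·m²/s.
After sticking, I_f = I_p + m R² = 0.09631 + (0.0179)(0.191)² = 0.09696 kg·m².
ω_f = L_i / I_f = 0.06051 / 0.09696 = 0.6241 rad/s.

|ω_f| ≈ 0.624 rad/s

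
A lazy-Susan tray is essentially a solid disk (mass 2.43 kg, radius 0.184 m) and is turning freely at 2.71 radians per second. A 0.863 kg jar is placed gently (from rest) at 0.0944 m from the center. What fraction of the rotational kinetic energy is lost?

No external torque acts about the center; L_before = L_after.
I_p = ½(2.43)(0.184)² = 0.04114 kg·m².
Added inertia Σmr² = (0.863)(0.0944)² = 0.007691 kg·m²; I_f = 0.04114 + 0.007691 = 0.04883 kg·m².
ω_f = I_p ω_i / I_f = (0.04114)(2.71) / 0.04883 = 2.283 rad/s.
KE_i = ½(0.04114)(2.710 rad/s)² = 0.1510 J; KE_f = ½(0.04883)(2.283)² = 0.1273 J.
Fraction lost = 0.1575.

fraction ≈ 0.158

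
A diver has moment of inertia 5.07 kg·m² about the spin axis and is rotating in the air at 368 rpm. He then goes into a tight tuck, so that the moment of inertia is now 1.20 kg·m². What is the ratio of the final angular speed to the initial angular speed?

ω₂/ω₁ ≈ 4.23

No external torque acts about the spin axis, so angular momentum is conserved.
ω₂/ω₁ = I₁/I₂ = 5.070 / 1.200 = 4.225.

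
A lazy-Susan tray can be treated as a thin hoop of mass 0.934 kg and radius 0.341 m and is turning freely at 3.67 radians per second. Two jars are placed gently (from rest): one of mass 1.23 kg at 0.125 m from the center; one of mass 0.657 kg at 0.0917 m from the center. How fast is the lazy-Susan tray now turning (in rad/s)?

ω_f ≈ 2.99 rad/s

The added mass arrives with no angular momentum about the center, and any external torque about the center is negligible, so the system's angular momentum is conserved.
I_p = (0.934)(0.341)² = 0.1086 kg·m².
Added inertia Σmr² = (1.23)(0.125)² + (0.657)(0.0917)² = 0.02474 kg·m²; I_f = 0.1086 + 0.02474 = 0.1333 kg·m².
ω_f = I_p ω_i / I_f = (0.1086)(3.67) / 0.1333 = 2.989 rad/s.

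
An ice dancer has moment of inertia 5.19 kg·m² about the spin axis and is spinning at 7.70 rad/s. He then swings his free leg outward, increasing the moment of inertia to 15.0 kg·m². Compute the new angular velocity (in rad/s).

ω₂ ≈ 2.66 rad/s

No external torque acts about the spin axis, so angular momentum is conserved.
ω₂ = I₁ω₁ / I₂ = (5.190)(7.70 rad/s) / (15.00) = 2.664 rad/s.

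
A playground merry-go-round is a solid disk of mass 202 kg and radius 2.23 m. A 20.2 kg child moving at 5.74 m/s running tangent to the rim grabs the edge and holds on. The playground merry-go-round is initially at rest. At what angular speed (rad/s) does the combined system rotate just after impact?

|ω_f| ≈ 0.429 rad/s

About the axle the impulsive forces during the collision are internal, so angular momentum about that axis is conserved.
I_p = ½(202)(2.23)² = 502.3 kg·m². Taking the sense of the child's angular momentum as positive, L_{child} = m v R = (20.2)(5.74)(2.23) = 258.6 kg·m²/s.
L_i = 0 + 258.6 = 258.6 kg·m²/s.
After sticking, I_f = I_p + m R² = 502.3 + (20.2)(2.23)² = 602.7 kg·m².
ω_f = L_i / I_f = 258.6 / 602.7 = 0.4290 rad/s.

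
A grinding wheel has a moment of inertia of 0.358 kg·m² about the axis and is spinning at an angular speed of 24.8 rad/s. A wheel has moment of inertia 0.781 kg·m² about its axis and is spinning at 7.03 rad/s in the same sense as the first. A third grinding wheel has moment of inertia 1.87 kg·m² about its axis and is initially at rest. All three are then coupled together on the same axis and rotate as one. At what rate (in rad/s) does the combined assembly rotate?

The coupling torques are internal; angular momentum about the shared axis is conserved.
Taking A's sense as positive: L = (0.3580)(24.8) + (0.7810)(7.03) = 14.37 kg·m²·rad/s.
Combined I = 0.3580 + 0.7810 + 1.870 = 3.009 kg·m².
ω_f = L / I = 14.37 / 3.009 = 4.775 rad/s.

|ω_f| ≈ 4.78 rad/s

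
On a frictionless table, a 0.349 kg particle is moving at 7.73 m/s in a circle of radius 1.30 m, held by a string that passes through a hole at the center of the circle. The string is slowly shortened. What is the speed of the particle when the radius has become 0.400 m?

Central (radial) force ⇒ zero torque about the center ⇒ m v r is constant.
v₂ = v₁ r₁ / r₂ = (7.73)(1.30) / (0.400) = 25.12 m/s.

v₂ ≈ 25.1 m/s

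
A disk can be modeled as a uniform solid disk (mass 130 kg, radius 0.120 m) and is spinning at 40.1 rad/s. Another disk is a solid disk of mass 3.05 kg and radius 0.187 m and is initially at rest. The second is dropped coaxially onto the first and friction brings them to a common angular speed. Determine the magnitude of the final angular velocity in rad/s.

|ω_f| ≈ 37.9 rad/s

No external torque acts about the common axis, so total angular momentum is conserved.
Moments of inertia: I_A = ½(130)(0.120)² = 0.9360 kg·m²; I_B = ½(3.05)(0.187)² = 0.05333 kg·m².
Taking A's sense as positive: L = (0.9360)(40.1) = 37.53 kg·m²·rad/s.
Combined I = 0.9360 + 0.05333 = 0.9893 kg·m².
ω_f = L / I = 37.53 / 0.9893 = 37.94 rad/s.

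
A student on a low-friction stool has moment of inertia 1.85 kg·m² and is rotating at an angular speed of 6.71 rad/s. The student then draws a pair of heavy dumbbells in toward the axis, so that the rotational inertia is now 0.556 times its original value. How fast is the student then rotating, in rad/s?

Angular momentum about the spin axis is conserved since the torque about it is zero.
I₂ = 0.556 × 1.85 = 1.029 kg·m².
ω₂ = I₁ω₁ / I₂ = (1.850)(6.71 rad/s) / (1.029) = 12.07 rad/s.

ω₂ ≈ 12.1 rad/s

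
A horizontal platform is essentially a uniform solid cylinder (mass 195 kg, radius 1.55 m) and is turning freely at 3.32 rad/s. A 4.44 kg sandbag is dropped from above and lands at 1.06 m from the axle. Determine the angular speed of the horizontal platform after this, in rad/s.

ω_f ≈ 3.25 rad/s

No external torque acts about the axle; L_before = L_after.
I_p = ½(195)(1.55)² = 234.2 kg·m².
Added inertia Σmr² = (4.44)(1.06)² = 4.989 kg·m²; I_f = 234.2 + 4.989 = 239.2 kg·m².
ω_f = I_p ω_i / I_f = (234.2)(3.32) / 239.2 = 3.251 rad/s.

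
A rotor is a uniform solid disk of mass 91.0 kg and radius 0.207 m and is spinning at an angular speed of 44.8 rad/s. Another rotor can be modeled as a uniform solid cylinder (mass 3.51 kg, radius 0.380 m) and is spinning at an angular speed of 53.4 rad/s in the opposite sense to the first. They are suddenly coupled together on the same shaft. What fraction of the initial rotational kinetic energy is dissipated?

fraction ≈ 0.467

No external torque acts about the common axis, so total angular momentum is conserved.
Moments of inertia: I_A = ½(91.0)(0.207)² = 1.950 kg·m²; I_B = ½(3.51)(0.380)² = 0.2534 kg·m².
Taking A's sense as positive: L = (1.950)(44.8) − (0.2534)(53.4) = 73.81 kg·m²·rad/s.
Combined I = 1.950 + 0.2534 = 2.203 kg·m².
ω_f = L / I = 73.81 / 2.203 = 33.50 rad/s.
KE_i = ½ΣIω² = 2318 J; KE_f = ½(2.203)(33.50)² = 1236 J.
Fraction dissipated = (KE_i − KE_f)/KE_i = 0.4665.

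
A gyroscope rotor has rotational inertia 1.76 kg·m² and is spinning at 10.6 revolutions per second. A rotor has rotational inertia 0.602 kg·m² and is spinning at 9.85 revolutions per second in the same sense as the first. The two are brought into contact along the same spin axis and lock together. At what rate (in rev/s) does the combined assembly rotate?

The coupling torques are internal; angular momentum about the shared axis is conserved.
Taking A's sense as positive: L = (1.760)(10.6) + (0.6020)(9.85) = 24.59 kg·m²·rev/s.
Combined I = 1.760 + 0.6020 = 2.362 kg·m².
ω_f = L / I = 24.59 / 2.362 = 10.41 rev/s.

|ω_f| ≈ 10.4 rev/s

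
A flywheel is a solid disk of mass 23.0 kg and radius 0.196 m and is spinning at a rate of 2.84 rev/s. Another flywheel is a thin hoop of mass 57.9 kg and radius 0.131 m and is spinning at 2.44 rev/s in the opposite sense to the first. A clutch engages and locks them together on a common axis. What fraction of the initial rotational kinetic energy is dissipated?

fraction ≈ 0.899

No external torque acts about the common axis, so total angular momentum is conserved.
Moments of inertia: I_A = ½(23.0)(0.196)² = 0.4418 kg·m²; I_B = (57.9)(0.131)² = 0.9936 kg·m².
Taking A's sense as positive: L = (0.4418)(2.84) − (0.9936)(2.44) = -1.170 kg·m²·rev/s.
Combined I = 0.4418 + 0.9936 = 1.435 kg·m².
ω_f = L / I = -1.170 / 1.435 = -0.8149 rev/s.
KE_i = ½ΣIω² = 187.1 J; KE_f = ½(1.435)(5.120)² = 18.82 J.
Fraction dissipated = (KE_i − KE_f)/KE_i = 0.8994.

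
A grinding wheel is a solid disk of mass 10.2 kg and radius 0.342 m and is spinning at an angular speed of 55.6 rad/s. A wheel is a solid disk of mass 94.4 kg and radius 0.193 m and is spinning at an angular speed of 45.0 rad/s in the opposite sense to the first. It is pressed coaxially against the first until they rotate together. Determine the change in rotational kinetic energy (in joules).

No external torque acts about the common axis, so total angular momentum is conserved.
Moments of inertia: I_A = ½(10.2)(0.342)² = 0.5965 kg·m²; I_B = ½(94.4)(0.193)² = 1.758 kg·m².
Taking A's sense as positive: L = (0.5965)(55.6) − (1.758)(45.0) = -45.95 kg·m²·rad/s.
Combined I = 0.5965 + 1.758 = 2.355 kg·m².
ω_f = L / I = -45.95 / 2.355 = -19.51 rad/s.
KE_i = ½ΣIω² = 2702 J; KE_f = ½(2.355)(19.51)² = 448.4 J.

ΔKE ≈ -2250 J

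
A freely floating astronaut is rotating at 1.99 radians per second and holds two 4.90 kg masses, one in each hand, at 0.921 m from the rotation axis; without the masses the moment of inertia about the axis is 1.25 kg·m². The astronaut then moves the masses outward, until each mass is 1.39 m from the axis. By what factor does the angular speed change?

With no external torque about the axis, L is conserved: I₁ω₁ = I₂ω₂.
I₁ = 1.25 + 2(4.90)(0.921)² = 9.563 kg·m²; I₂ = 1.25 + 2(4.90)(1.39)² = 20.18 kg·m².
ω₂/ω₁ = I₁/I₂ = 9.563 / 20.18 = 0.4738.

ω₂/ω₁ ≈ 0.474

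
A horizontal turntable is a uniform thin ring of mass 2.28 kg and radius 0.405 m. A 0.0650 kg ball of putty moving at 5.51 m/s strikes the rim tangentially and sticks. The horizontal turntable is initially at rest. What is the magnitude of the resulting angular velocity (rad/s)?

About the axle the impulsive forces during the collision are internal, so angular momentum about that axis is conserved.
I_p = (2.28)(0.405)² = 0.3740 kg·m². Taking the sense of the ball of putty's angular momentum as positive, L_{ball} = m v R = (0.0650)(5.51)(0.405) = 0.1451 kg·m²/s.
L_i = 0 + 0.1451 = 0.1451 kg·m²/s.
After sticking, I_f = I_p + m R² = 0.3740 + (0.0650)(0.405)² = 0.3846 kg·m².
ω_f = L_i / I_f = 0.1451 / 0.3846 = 0.3771 rad/s.

|ω_f| ≈ 0.377 rad/s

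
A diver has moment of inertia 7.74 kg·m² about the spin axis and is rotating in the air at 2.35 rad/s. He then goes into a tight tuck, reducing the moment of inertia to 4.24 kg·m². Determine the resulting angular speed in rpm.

No external torque acts about the spin axis, so angular momentum is conserved.
ω₂ = I₁ω₁ / I₂ = (7.740)(2.35 rad/s) / (4.240) = 4.290 rad/s = 40.97 rpm.

ω₂ ≈ 41.0 rpm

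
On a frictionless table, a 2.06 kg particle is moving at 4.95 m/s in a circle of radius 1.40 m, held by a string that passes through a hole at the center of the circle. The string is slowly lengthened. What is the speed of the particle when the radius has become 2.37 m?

v₂ ≈ 2.92 m/s

Central (radial) force ⇒ zero torque about the center ⇒ m v r is constant.
v₂ = v₁ r₁ / r₂ = (4.95)(1.40) / (2.37) = 2.924 m/s.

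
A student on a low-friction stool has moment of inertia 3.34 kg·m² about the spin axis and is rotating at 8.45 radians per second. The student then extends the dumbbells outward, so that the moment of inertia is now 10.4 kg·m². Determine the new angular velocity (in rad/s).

ω₂ ≈ 2.71 rad/s

No external torque acts about the spin axis, so angular momentum is conserved.
ω₂ = I₁ω₁ / I₂ = (3.340)(8.45 rad/s) / (10.40) = 2.714 rad/s.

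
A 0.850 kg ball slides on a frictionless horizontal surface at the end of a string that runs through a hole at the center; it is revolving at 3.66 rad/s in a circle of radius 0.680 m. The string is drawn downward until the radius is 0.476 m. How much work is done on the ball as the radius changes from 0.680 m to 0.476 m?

W ≈ 2.74 J

The constraining force is radial, so m r² ω about the center is conserved.
ω₂ = ω₁ (r₁/r₂)² = (3.66)(0.680/0.476)² = 7.469 rad/s.
W = ΔKE = ½m(v₂² − v₁²) = 2.740 J.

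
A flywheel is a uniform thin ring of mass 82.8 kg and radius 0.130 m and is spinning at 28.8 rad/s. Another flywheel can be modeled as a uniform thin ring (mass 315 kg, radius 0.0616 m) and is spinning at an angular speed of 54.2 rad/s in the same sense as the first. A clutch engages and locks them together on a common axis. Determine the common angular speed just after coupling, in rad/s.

|ω_f| ≈ 40.5 rad/s

No external torque acts about the common axis, so total angular momentum is conserved.
Moments of inertia: I_A = (82.8)(0.130)² = 1.399 kg·m²; I_B = (315)(0.0616)² = 1.195 kg·m².
Taking A's sense as positive: L = (1.399)(28.8) + (1.195)(54.2) = 105.1 kg·m²·rad/s.
Combined I = 1.399 + 1.195 = 2.595 kg·m².
ω_f = L / I = 105.1 / 2.595 = 40.50 rad/s.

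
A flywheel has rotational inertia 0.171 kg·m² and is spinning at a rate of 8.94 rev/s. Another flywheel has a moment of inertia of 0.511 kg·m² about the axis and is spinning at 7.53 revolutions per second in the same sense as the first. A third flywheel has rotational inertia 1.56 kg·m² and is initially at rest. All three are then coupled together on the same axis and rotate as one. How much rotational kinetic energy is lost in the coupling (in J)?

ΔKE lost ≈ 587 J

The coupling torques are internal; angular momentum about the shared axis is conserved.
Taking A's sense as positive: L = (0.1710)(8.94) + (0.5110)(7.53) = 5.377 kg·m²·rev/s.
Combined I = 0.1710 + 0.5110 + 1.560 = 2.242 kg·m².
ω_f = L / I = 5.377 / 2.242 = 2.398 rev/s.
KE_i = ½ΣIω² = 841.7 J; KE_f = ½(2.242)(15.07)² = 254.5 J.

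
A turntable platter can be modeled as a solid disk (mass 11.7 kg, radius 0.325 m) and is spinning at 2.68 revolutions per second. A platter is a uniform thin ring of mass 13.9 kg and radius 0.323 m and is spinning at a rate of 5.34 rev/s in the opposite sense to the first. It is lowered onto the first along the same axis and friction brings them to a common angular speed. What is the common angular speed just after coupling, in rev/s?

|ω_f| ≈ 2.94 rev/s

The coupling torques are internal; angular momentum about the shared axis is conserved.
Moments of inertia: I_A = ½(11.7)(0.325)² = 0.6179 kg·m²; I_B = (13.9)(0.323)² = 1.450 kg·m².
Taking A's sense as positive: L = (0.6179)(2.68) − (1.450)(5.34) = -6.088 kg·m²·rev/s.
Combined I = 0.6179 + 1.450 = 2.068 kg·m².
ω_f = L / I = -6.088 / 2.068 = -2.944 rev/s.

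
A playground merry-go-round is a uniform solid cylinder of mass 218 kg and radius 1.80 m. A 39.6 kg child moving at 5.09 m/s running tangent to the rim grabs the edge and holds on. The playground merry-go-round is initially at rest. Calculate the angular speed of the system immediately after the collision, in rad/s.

About the axle the impulsive forces during the collision are internal, so angular momentum about that axis is conserved.
I_p = ½(218)(1.80)² = 353.2 kg·m². Taking the sense of the child's angular momentum as positive, L_{child} = m v R = (39.6)(5.09)(1.80) = 362.8 kg·m²/s.
L_i = 0 + 362.8 = 362.8 kg·m²/s.
After sticking, I_f = I_p + m R² = 353.2 + (39.6)(1.80)² = 481.5 kg·m².
ω_f = L_i / I_f = 362.8 / 481.5 = 0.7536 rad/s.

|ω_f| ≈ 0.754 rad/s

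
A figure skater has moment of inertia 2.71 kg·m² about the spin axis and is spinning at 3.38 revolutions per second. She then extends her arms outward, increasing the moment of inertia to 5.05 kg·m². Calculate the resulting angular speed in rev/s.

ω₂ ≈ 1.81 rev/s

With no external torque about the axis, L is conserved: I₁ω₁ = I₂ω₂.
ω₂ = I₁ω₁ / I₂ = (2.710)(3.38 rev/s) / (5.050) = 1.814 rev/s.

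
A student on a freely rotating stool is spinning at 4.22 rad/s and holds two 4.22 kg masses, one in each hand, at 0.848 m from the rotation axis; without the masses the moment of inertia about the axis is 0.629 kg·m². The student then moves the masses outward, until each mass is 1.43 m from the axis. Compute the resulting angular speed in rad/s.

No external torque acts about the spin axis, so angular momentum is conserved.
I₁ = 0.629 + 2(4.22)(0.848)² = 6.698 kg·m²; I₂ = 0.629 + 2(4.22)(1.43)² = 17.89 kg·m².
ω₂ = I₁ω₁ / I₂ = (6.698)(4.22 rad/s) / (17.89) = 1.580 rad/s.

ω₂ ≈ 1.58 rad/s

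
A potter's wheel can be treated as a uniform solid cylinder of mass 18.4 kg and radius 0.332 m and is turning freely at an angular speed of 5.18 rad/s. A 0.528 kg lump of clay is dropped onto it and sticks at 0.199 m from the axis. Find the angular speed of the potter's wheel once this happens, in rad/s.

ω_f ≈ 5.08 rad/s

The added mass arrives with no angular momentum about the axis, and any external torque about the axis is negligible, so the system's angular momentum is conserved.
I_p = ½(18.4)(0.332)² = 1.014 kg·m².
Added inertia Σmr² = (0.528)(0.199)² = 0.02091 kg·m²; I_f = 1.014 + 0.02091 = 1.035 kg·m².
ω_f = I_p ω_i / I_f = (1.014)(5.18) / 1.035 = 5.075 rad/s.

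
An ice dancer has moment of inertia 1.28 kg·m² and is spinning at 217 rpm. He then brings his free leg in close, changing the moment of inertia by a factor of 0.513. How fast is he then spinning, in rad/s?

ω₂ ≈ 44.3 rad/s

No external torque acts about the spin axis, so angular momentum is conserved.
I₂ = 0.513 × 1.28 = 0.6566 kg·m².
ω₂ = I₁ω₁ / I₂ = (1.280)(217 rpm) / (0.6566) = 423.0 rpm = 44.30 rad/s.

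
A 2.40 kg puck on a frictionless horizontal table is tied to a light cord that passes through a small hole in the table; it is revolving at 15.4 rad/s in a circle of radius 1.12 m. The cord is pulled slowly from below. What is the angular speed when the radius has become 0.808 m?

No torque about the axis ⇒ m r₁² ω₁ = m r₂² ω₂.
ω₂ = ω₁ (r₁/r₂)² = (15.4)(1.12/0.808)² = 29.59 rad/s.

ω₂ ≈ 29.6 rad/s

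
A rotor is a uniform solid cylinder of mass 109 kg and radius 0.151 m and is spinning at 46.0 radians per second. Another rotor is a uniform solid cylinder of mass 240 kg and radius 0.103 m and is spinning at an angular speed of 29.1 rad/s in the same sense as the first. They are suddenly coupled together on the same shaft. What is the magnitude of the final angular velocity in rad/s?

The coupling torques are internal; angular momentum about the shared axis is conserved.
Moments of inertia: I_A = ½(109)(0.151)² = 1.243 kg·m²; I_B = ½(240)(0.103)² = 1.273 kg·m².
Taking A's sense as positive: L = (1.243)(46.0) + (1.273)(29.1) = 94.21 kg·m²·rad/s.
Combined I = 1.243 + 1.273 = 2.516 kg·m².
ω_f = L / I = 94.21 / 2.516 = 37.45 rad/s.

|ω_f| ≈ 37.4 rad/s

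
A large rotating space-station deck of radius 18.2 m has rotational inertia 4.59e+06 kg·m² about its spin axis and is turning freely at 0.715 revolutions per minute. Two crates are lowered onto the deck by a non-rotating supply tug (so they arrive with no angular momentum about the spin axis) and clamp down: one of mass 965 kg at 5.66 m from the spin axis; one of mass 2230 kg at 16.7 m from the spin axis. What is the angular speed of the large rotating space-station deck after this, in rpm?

ω_f ≈ 0.626 rpm

No external torque acts about the spin axis; L_before = L_after.
Added inertia Σmr² = (965)(5.66)² + (2230)(16.7)² = 6.528e+05 kg·m²; I_f = 4.590e+06 + 6.528e+05 = 5.243e+06 kg·m².
ω_f = I_p ω_i / I_f = (4.590e+06)(0.715) / 5.243e+06 = 0.6260 rpm.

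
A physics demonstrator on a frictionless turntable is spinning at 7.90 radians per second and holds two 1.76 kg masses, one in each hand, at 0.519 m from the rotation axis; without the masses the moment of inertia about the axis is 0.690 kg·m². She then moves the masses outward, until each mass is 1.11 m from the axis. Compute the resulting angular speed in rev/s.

With no external torque about the axis, L is conserved: I₁ω₁ = I₂ω₂.
I₁ = 0.690 + 2(1.76)(0.519)² = 1.638 kg·m²; I₂ = 0.690 + 2(1.76)(1.11)² = 5.027 kg·m².
ω₂ = I₁ω₁ / I₂ = (1.638)(7.90 rad/s) / (5.027) = 2.574 rad/s = 0.4097 rev/s.

ω₂ ≈ 0.410 rev/s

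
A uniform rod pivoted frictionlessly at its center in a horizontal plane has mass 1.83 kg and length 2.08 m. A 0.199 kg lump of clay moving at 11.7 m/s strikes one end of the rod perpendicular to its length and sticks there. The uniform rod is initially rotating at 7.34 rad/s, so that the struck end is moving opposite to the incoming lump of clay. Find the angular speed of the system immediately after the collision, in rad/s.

|ω_f| ≈ 2.77 rad/s

The axle reaction passes through the pivot and exerts no torque about it; angular momentum about the pivot is conserved through the impact.
I_p = (1/12)(1.83)(2.08)² = 0.6598 kg·m². Taking the sense of the lump of clay's angular momentum as positive, L_{lump} = m v R = (0.199)(11.7)(2.08/2) = 2.421 kg·m²/s.
L_i = −I_p ω_p + m v R = −(0.6598)(7.34) + 2.421 = -2.421 kg·m²/s.
After sticking, I_f = I_p + m R² = 0.6598 + (0.199)(2.08/2)² = 0.8750 kg·m².
ω_f = L_i / I_f = -2.421 / 0.8750 = -2.767 rad/s.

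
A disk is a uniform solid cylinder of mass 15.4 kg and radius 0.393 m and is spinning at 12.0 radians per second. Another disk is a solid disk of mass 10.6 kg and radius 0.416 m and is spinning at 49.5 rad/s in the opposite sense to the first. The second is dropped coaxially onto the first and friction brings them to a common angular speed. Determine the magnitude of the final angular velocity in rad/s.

|ω_f| ≈ 14.8 rad/s

No external torque acts about the common axis, so total angular momentum is conserved.
Moments of inertia: I_A = ½(15.4)(0.393)² = 1.189 kg·m²; I_B = ½(10.6)(0.416)² = 0.9172 kg·m².
Taking A's sense as positive: L = (1.189)(12.0) − (0.9172)(49.5) = -31.13 kg·m²·rad/s.
Combined I = 1.189 + 0.9172 = 2.106 kg·m².
ω_f = L / I = -31.13 / 2.106 = -14.78 rad/s.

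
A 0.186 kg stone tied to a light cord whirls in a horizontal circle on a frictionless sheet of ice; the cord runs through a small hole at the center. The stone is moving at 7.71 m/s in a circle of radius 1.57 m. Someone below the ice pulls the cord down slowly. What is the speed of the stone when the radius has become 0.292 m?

v₂ ≈ 41.5 m/s

The only horizontal force on the mass is along the cord (radial), so it exerts no torque about the hole and angular momentum m v r is conserved.
v₂ = v₁ r₁ / r₂ = (7.71)(1.57) / (0.292) = 41.45 m/s.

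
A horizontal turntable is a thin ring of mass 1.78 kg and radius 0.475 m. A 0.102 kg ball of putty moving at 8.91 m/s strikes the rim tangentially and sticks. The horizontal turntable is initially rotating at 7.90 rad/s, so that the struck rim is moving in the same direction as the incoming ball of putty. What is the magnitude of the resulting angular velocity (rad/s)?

About the axle the impulsive forces during the collision are internal, so angular momentum about that axis is conserved.
I_p = (1.78)(0.475)² = 0.4016 kg·m². Taking the sense of the ball of putty's angular momentum as positive, L_{ball} = m v R = (0.102)(8.91)(0.475) = 0.4317 kg·m²/s.
L_i = +I_p ω_p + m v R = +(0.4016)(7.90) + 0.4317 = 3.604 kg·m²/s.
After sticking, I_f = I_p + m R² = 0.4016 + (0.102)(0.475)² = 0.4246 kg·m².
ω_f = L_i / I_f = 3.604 / 0.4246 = 8.488 rad/s.

|ω_f| ≈ 8.49 rad/s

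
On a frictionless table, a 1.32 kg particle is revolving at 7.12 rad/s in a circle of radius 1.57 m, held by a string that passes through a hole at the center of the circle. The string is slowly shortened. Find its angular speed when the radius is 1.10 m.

ω₂ ≈ 14.5 rad/s

No torque about the axis ⇒ m r₁² ω₁ = m r₂² ω₂.
ω₂ = ω₁ (r₁/r₂)² = (7.12)(1.57/1.10)² = 14.50 rad/s.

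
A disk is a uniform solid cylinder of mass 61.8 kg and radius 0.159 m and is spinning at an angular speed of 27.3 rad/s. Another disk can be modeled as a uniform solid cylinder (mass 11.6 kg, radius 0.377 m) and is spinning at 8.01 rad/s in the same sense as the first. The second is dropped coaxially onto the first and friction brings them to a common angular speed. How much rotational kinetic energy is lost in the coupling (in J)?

No external torque acts about the common axis, so total angular momentum is conserved.
Moments of inertia: I_A = ½(61.8)(0.159)² = 0.7812 kg·m²; I_B = ½(11.6)(0.377)² = 0.8243 kg·m².
Taking A's sense as positive: L = (0.7812)(27.3) + (0.8243)(8.01) = 27.93 kg·m²·rad/s.
Combined I = 0.7812 + 0.8243 = 1.606 kg·m².
ω_f = L / I = 27.93 / 1.606 = 17.40 rad/s.
KE_i = ½ΣIω² = 317.5 J; KE_f = ½(1.606)(17.40)² = 242.9 J.

ΔKE lost ≈ 74.6 J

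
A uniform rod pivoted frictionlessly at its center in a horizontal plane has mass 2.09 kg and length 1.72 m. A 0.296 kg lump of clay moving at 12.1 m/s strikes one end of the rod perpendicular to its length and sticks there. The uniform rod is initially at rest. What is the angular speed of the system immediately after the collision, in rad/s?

|ω_f| ≈ 4.20 rad/s

About the pivot the impulsive forces during the collision are internal, so angular momentum about that axis is conserved.
I_p = (1/12)(2.09)(1.72)² = 0.5153 kg·m². Taking the sense of the lump of clay's angular momentum as positive, L_{lump} = m v R = (0.296)(12.1)(1.72/2) = 3.080 kg·m²/s.
L_i = 0 + 3.080 = 3.080 kg·m²/s.
After sticking, I_f = I_p + m R² = 0.5153 + (0.296)(1.72/2)² = 0.7342 kg·m².
ω_f = L_i / I_f = 3.080 / 0.7342 = 4.195 rad/s.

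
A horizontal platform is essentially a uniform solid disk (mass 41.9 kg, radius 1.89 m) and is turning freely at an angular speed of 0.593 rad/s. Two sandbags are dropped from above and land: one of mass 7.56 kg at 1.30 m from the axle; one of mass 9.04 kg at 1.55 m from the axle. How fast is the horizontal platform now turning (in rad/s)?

ω_f ≈ 0.406 rad/s

No external torque acts about the axle; L_before = L_after.
I_p = ½(41.9)(1.89)² = 74.84 kg·m².
Added inertia Σmr² = (7.56)(1.30)² + (9.04)(1.55)² = 34.49 kg·m²; I_f = 74.84 + 34.49 = 109.3 kg·m².
ω_f = I_p ω_i / I_f = (74.84)(0.593) / 109.3 = 0.4059 rad/s.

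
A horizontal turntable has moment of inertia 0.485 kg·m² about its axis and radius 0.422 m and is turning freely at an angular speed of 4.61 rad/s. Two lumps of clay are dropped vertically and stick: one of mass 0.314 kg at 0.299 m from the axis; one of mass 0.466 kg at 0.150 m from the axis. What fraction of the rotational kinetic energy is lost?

fraction ≈ 0.0736

The added mass arrives with no angular momentum about the axis, and any external torque about the axis is negligible, so the system's angular momentum is conserved.
Added inertia Σmr² = (0.314)(0.299)² + (0.466)(0.150)² = 0.03856 kg·m²; I_f = 0.4850 + 0.03856 = 0.5236 kg·m².
ω_f = I_p ω_i / I_f = (0.4850)(4.61) / 0.5236 = 4.271 rad/s.
KE_i = ½(0.4850)(4.610 rad/s)² = 5.154 J; KE_f = ½(0.5236)(4.271)² = 4.774 J.
Fraction lost = 0.07364.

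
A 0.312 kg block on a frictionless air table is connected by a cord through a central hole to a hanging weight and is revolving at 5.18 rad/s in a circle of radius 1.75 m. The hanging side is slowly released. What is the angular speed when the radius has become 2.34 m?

The constraining force is radial, so m r² ω about the center is conserved.
ω₂ = ω₁ (r₁/r₂)² = (5.18)(1.75/2.34)² = 2.897 rad/s.

ω₂ ≈ 2.90 rad/s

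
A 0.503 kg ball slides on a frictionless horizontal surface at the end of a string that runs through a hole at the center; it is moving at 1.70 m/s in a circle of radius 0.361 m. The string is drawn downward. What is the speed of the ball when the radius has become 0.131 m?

Central (radial) force ⇒ zero torque about the center ⇒ m v r is constant.
v₂ = v₁ r₁ / r₂ = (1.70)(0.361) / (0.131) = 4.685 m/s.

v₂ ≈ 4.68 m/s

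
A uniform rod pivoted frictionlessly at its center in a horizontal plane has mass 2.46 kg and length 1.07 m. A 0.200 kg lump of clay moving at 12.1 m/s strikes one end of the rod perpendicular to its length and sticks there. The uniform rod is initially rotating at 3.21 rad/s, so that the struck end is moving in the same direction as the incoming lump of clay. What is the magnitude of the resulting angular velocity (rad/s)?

About the pivot the impulsive forces during the collision are internal, so angular momentum about that axis is conserved.
I_p = (1/12)(2.46)(1.07)² = 0.2347 kg·m². Taking the sense of the lump of clay's angular momentum as positive, L_{lump} = m v R = (0.200)(12.1)(1.07/2) = 1.295 kg·m²/s.
L_i = +I_p ω_p + m v R = +(0.2347)(3.21) + 1.295 = 2.048 kg·m²/s.
After sticking, I_f = I_p + m R² = 0.2347 + (0.200)(1.07/2)² = 0.2919 kg·m².
ω_f = L_i / I_f = 2.048 / 0.2919 = 7.015 rad/s.

|ω_f| ≈ 7.02 rad/s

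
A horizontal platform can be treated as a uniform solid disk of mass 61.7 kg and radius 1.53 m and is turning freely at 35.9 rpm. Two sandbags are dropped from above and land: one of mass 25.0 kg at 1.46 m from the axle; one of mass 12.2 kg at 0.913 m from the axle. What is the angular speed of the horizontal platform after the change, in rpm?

ω_f ≈ 19.1 rpm

No external torque acts about the axle; L_before = L_after.
I_p = ½(61.7)(1.53)² = 72.22 kg·m².
Added inertia Σmr² = (25.0)(1.46)² + (12.2)(0.913)² = 63.46 kg·m²; I_f = 72.22 + 63.46 = 135.7 kg·m².
ω_f = I_p ω_i / I_f = (72.22)(35.9) / 135.7 = 19.11 rpm.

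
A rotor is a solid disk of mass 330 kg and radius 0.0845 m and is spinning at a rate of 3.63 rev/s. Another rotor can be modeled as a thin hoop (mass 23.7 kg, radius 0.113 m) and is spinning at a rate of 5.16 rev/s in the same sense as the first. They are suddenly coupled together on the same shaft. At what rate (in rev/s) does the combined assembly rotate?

The coupling torques are internal; angular momentum about the shared axis is conserved.
Moments of inertia: I_A = ½(330)(0.0845)² = 1.178 kg·m²; I_B = (23.7)(0.113)² = 0.3026 kg·m².
Taking A's sense as positive: L = (1.178)(3.63) + (0.3026)(5.16) = 5.838 kg·m²·rev/s.
Combined I = 1.178 + 0.3026 = 1.481 kg·m².
ω_f = L / I = 5.838 / 1.481 = 3.943 rev/s.

|ω_f| ≈ 3.94 rev/s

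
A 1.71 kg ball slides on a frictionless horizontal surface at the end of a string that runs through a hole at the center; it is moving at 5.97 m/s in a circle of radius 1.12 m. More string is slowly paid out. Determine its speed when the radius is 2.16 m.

The only horizontal force on the mass is along the cord (radial), so it exerts no torque about the hole and angular momentum m v r is conserved.
v₂ = v₁ r₁ / r₂ = (5.97)(1.12) / (2.16) = 3.096 m/s.

v₂ ≈ 3.10 m/s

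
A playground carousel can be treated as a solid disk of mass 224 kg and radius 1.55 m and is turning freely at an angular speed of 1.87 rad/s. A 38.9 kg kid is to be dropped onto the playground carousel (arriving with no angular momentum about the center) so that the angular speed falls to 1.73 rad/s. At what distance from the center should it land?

r ≈ 0.748 m

The added mass arrives with no angular momentum about the center, and any external torque about the center is negligible, so the system's angular momentum is conserved.
I_p = ½(224)(1.55)² = 269.1 kg·m².
I_p ω_i = (I_p + m r²) ω_f ⇒ m r² = I_p(ω_i/ω_f − 1) = 269.1(1.87/1.73 − 1) = 21.78 kg·m².
r = √(21.78/38.9) = 0.7482 m.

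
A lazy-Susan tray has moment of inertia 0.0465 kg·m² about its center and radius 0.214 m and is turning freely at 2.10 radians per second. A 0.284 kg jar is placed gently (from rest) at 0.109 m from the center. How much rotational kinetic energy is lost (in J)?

No external torque acts about the center; L_before = L_after.
Added inertia Σmr² = (0.284)(0.109)² = 0.003374 kg·m²; I_f = 0.04650 + 0.003374 = 0.04987 kg·m².
ω_f = I_p ω_i / I_f = (0.04650)(2.10) / 0.04987 = 1.958 rad/s.
KE_i = ½(0.04650)(2.100 rad/s)² = 0.1025 J; KE_f = ½(0.04987)(1.958)² = 0.09560 J.

energy lost ≈ 0.00694 J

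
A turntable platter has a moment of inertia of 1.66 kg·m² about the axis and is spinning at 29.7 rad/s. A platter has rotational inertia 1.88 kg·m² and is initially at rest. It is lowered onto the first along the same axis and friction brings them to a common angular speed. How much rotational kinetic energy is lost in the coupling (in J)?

No external torque acts about the common axis, so total angular momentum is conserved.
Taking A's sense as positive: L = (1.660)(29.7) = 49.30 kg·m²·rad/s.
Combined I = 1.660 + 1.880 = 3.540 kg·m².
ω_f = L / I = 49.30 / 3.540 = 13.93 rad/s.
KE_i = ½ΣIω² = 732.1 J; KE_f = ½(3.540)(13.93)² = 343.3 J.

ΔKE lost ≈ 389 J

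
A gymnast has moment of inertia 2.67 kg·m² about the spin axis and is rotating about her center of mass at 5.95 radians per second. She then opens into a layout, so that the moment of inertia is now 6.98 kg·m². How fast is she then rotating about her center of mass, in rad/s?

ω₂ ≈ 2.28 rad/s

Angular momentum about the spin axis is conserved since the torque about it is zero.
ω₂ = I₁ω₁ / I₂ = (2.670)(5.95 rad/s) / (6.980) = 2.276 rad/s.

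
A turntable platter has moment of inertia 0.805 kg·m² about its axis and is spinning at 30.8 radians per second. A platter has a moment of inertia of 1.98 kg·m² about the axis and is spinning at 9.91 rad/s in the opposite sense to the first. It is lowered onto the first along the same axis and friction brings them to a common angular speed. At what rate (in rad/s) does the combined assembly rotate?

|ω_f| ≈ 1.86 rad/s

No external torque acts about the common axis, so total angular momentum is conserved.
Taking A's sense as positive: L = (0.8050)(30.8) − (1.980)(9.91) = 5.172 kg·m²·rad/s.
Combined I = 0.8050 + 1.980 = 2.785 kg·m².
ω_f = L / I = 5.172 / 2.785 = 1.857 rad/s.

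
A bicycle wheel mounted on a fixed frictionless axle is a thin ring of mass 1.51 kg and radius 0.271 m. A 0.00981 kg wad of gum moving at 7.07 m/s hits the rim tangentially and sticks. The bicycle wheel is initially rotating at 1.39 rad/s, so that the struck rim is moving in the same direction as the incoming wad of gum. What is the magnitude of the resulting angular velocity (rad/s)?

|ω_f| ≈ 1.55 rad/s

About the axle the impulsive forces during the collision are internal, so angular momentum about that axis is conserved.
I_p = (1.51)(0.271)² = 0.1109 kg·m². Taking the sense of the wad of gum's angular momentum as positive, L_{wad} = m v R = (0.00981)(7.07)(0.271) = 0.01880 kg·m²/s.
L_i = +I_p ω_p + m v R = +(0.1109)(1.39) + 0.01880 = 0.1729 kg·m²/s.
After sticking, I_f = I_p + m R² = 0.1109 + (0.00981)(0.271)² = 0.1116 kg·m².
ω_f = L_i / I_f = 0.1729 / 0.1116 = 1.549 rad/s.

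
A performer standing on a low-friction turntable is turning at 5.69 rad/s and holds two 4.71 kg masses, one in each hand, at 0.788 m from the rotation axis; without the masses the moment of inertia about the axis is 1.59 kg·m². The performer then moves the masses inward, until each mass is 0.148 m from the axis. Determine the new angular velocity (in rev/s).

ω₂ ≈ 3.75 rev/s

No external torque acts about the spin axis, so angular momentum is conserved.
I₁ = 1.59 + 2(4.71)(0.788)² = 7.439 kg·m²; I₂ = 1.59 + 2(4.71)(0.148)² = 1.796 kg·m².
ω₂ = I₁ω₁ / I₂ = (7.439)(5.69 rad/s) / (1.796) = 23.56 rad/s = 3.750 rev/s.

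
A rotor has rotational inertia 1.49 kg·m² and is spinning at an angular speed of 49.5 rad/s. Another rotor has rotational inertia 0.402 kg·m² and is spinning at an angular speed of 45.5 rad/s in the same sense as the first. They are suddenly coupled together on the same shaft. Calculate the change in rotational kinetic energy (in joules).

ΔKE ≈ -2.53 J

The coupling torques are internal; angular momentum about the shared axis is conserved.
Taking A's sense as positive: L = (1.490)(49.5) + (0.4020)(45.5) = 92.05 kg·m²·rad/s.
Combined I = 1.490 + 0.4020 = 1.892 kg·m².
ω_f = L / I = 92.05 / 1.892 = 48.65 rad/s.
KE_i = ½ΣIω² = 2242 J; KE_f = ½(1.892)(48.65)² = 2239 J.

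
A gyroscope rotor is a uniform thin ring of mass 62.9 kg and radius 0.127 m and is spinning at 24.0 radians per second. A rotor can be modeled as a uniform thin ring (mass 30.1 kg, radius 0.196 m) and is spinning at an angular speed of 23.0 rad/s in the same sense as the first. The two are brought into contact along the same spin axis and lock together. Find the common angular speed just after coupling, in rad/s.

|ω_f| ≈ 23.5 rad/s

The coupling torques are internal; angular momentum about the shared axis is conserved.
Moments of inertia: I_A = (62.9)(0.127)² = 1.015 kg·m²; I_B = (30.1)(0.196)² = 1.156 kg·m².
Taking A's sense as positive: L = (1.015)(24.0) + (1.156)(23.0) = 50.94 kg·m²·rad/s.
Combined I = 1.015 + 1.156 = 2.171 kg·m².
ω_f = L / I = 50.94 / 2.171 = 23.47 rad/s.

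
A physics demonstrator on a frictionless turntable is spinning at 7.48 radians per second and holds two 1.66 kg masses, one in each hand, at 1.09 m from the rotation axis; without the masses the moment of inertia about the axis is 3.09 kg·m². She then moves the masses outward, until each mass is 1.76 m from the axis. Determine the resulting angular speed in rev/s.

ω₂ ≈ 0.626 rev/s

No external torque acts about the spin axis, so angular momentum is conserved.
I₁ = 3.09 + 2(1.66)(1.09)² = 7.034 kg·m²; I₂ = 3.09 + 2(1.66)(1.76)² = 13.37 kg·m².
ω₂ = I₁ω₁ / I₂ = (7.034)(7.48 rad/s) / (13.37) = 3.934 rad/s = 0.6262 rev/s.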